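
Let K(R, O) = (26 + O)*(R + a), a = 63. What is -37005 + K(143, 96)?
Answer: -11873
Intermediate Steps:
K(R, O) = (26 + O)*(63 + R) (K(R, O) = (26 + O)*(R + 63) = (26 + O)*(63 + R))
-37005 + K(143, 96) = -37005 + (1638 + 26*143 + 63*96 + 96*143) = -37005 + (1638 + 3718 + 6048 + 13728) = -37005 + 25132 = -11873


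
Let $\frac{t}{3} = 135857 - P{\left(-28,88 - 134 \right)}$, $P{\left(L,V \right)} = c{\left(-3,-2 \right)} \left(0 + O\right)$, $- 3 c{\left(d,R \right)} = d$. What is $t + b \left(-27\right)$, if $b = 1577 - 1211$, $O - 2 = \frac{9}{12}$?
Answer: $\frac{1590723}{4} \approx 3.9768 \cdot 10^{5}$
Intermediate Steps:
$O = \frac{11}{4}$ ($O = 2 + \frac{9}{12} = 2 + 9 \cdot \frac{1}{12} = 2 + \frac{3}{4} = \frac{11}{4} \approx 2.75$)
$b = 366$
$c{\left(d,R \right)} = - \frac{d}{3}$
$P{\left(L,V \right)} = \frac{11}{4}$ ($P{\left(L,V \right)} = \left(- \frac{1}{3}\right) \left(-3\right) \left(0 + \frac{11}{4}\right) = 1 \cdot \frac{11}{4} = \frac{11}{4}$)
$t = \frac{1630251}{4}$ ($t = 3 \left(135857 - \frac{11}{4}\right) = 3 \cdot \frac{543417}{4} = \frac{1630251}{4} \approx 4.0756 \cdot 10^{5}$)
$t + b \left(-27\right) = \frac{1630251}{4} + 366 \left(-27\right) = \frac{1630251}{4} - 9882 = \frac{1590723}{4}$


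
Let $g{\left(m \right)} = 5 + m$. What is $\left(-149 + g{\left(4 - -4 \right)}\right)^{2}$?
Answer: $18496$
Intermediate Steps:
$\left(-149 + g{\left(4 - -4 \right)}\right)^{2} = \left(-149 + \left(5 + \left(4 - -4\right)\right)\right)^{2} = \left(-149 + \left(5 + \left(4 + 4\right)\right)\right)^{2} = \left(-149 + \left(5 + 8\right)\right)^{2} = \left(-149 + 13\right)^{2} = \left(-136\right)^{2} = 18496$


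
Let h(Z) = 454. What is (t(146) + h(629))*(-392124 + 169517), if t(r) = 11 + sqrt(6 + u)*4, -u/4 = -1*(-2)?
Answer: -103512255 - 890428*I*sqrt(2) ≈ -1.0351e+8 - 1.2593e+6*I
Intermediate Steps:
u = -8 (u = -(-4)*(-2) = -4*2 = -8)
t(r) = 11 + 4*I*sqrt(2) (t(r) = 11 + sqrt(6 - 8)*4 = 11 + sqrt(-2)*4 = 11 + (I*sqrt(2))*4 = 11 + 4*I*sqrt(2))
(t(146) + h(629))*(-392124 + 169517) = ((11 + 4*I*sqrt(2)) + 454)*(-392124 + 169517) = (465 + 4*I*sqrt(2))*(-222607) = -103512255 - 890428*I*sqrt(2)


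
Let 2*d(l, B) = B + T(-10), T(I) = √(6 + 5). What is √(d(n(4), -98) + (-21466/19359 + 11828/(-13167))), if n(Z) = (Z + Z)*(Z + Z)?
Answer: √(-2020507546805132 + 19806122859138*√11)/6293826 ≈ 7.0249*I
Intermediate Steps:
T(I) = √11
n(Z) = 4*Z² (n(Z) = (2*Z)*(2*Z) = 4*Z²)
d(l, B) = B/2 + √11/2 (d(l, B) = (B + √11)/2 = B/2 + √11/2)
√(d(n(4), -98) + (-21466/19359 + 11828/(-13167))) = √(((½)*(-98) + √11/2) + (-21466/19359 + 11828/(-13167))) = √((-49 + √11/2) + (-21466*1/19359 + 11828*(-1/13167))) = √((-49 + √11/2) + (-21466/19359 - 11828/13167)) = √((-49 + √11/2) - 56846786/28322217) = √(-1444635419/28322217 + √11/2)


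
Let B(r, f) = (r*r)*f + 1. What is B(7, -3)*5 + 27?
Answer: -703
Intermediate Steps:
B(r, f) = 1 + f*r**2 (B(r, f) = r**2*f + 1 = f*r**2 + 1 = 1 + f*r**2)
B(7, -3)*5 + 27 = (1 - 3*7**2)*5 + 27 = (1 - 3*49)*5 + 27 = (1 - 147)*5 + 27 = -146*5 + 27 = -730 + 27 = -703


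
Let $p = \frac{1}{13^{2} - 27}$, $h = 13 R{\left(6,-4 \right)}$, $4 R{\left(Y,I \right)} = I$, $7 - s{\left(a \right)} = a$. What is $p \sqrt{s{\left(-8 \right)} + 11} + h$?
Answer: $-13 + \frac{\sqrt{26}}{142} \approx -12.964$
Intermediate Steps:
$s{\left(a \right)} = 7 - a$
$R{\left(Y,I \right)} = \frac{I}{4}$
$h = -13$ ($h = 13 \cdot \frac{1}{4} \left(-4\right) = 13 \left(-1\right) = -13$)
$p = \frac{1}{142}$ ($p = \frac{1}{169 - 27} = \frac{1}{142} \approx 0.0070423$)
$p \sqrt{s{\left(-8 \right)} + 11} + h = \frac{\sqrt{\left(7 - -8\right) + 11}}{142} - 13 = \frac{\sqrt{\left(7 + 8\right) + 11}}{142} - 13 = \frac{\sqrt{15 + 11}}{142} - 13 = \frac{\sqrt{26}}{142} - 13 = -13 + \frac{\sqrt{26}}{142}$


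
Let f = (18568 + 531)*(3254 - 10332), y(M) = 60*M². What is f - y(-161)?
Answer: -136737982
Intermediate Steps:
f = -135182722 (f = 19099*(-7078) = -135182722)
f - y(-161) = -135182722 - 60*(-161)² = -135182722 - 60*25921 = -135182722 - 1*1555260 = -135182722 - 1555260 = -136737982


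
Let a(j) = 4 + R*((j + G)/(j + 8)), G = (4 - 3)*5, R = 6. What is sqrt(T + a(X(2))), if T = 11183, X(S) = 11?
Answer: sqrt(4040331)/19 ≈ 105.79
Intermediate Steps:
G = 5 (G = 1*5 = 5)
a(j) = 4 + 6*(5 + j)/(8 + j) (a(j) = 4 + 6*((j + 5)/(j + 8)) = 4 + 6*((5 + j)/(8 + j)) = 4 + 6*(5 + j)/(8 + j))
sqrt(T + a(X(2))) = sqrt(11183 + 2*(31 + 5*11)/(8 + 11)) = sqrt(11183 + 2*(31 + 55)/19) = sqrt(11183 + 2*(1/19)*86) = sqrt(11183 + 172/19) = sqrt(212649/19) = sqrt(4040331)/19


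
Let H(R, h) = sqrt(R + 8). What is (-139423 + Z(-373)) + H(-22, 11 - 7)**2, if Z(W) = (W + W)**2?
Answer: 417079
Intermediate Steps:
Z(W) = 4*W**2 (Z(W) = (2*W)**2 = 4*W**2)
H(R, h) = sqrt(8 + R)
(-139423 + Z(-373)) + H(-22, 11 - 7)**2 = (-139423 + 4*(-373)**2) + (sqrt(8 - 22))**2 = (-139423 + 4*139129) + (sqrt(-14))**2 = (-139423 + 556516) + (I*sqrt(14))**2 = 417093 - 14 = 417079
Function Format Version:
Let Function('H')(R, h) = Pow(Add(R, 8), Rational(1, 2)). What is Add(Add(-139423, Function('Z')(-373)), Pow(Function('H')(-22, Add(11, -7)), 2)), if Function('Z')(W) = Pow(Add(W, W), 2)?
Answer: 417079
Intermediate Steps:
Function('Z')(W) = Mul(4, Pow(W, 2)) (Function('Z')(W) = Pow(Mul(2, W), 2) = Mul(4, Pow(W, 2)))
Function('H')(R, h) = Pow(Add(8, R), Rational(1, 2))
Add(Add(-139423, Function('Z')(-373)), Pow(Function('H')(-22, Add(11, -7)), 2)) = Add(Add(-139423, Mul(4, Pow(-373, 2))), Pow(Pow(Add(8, -22), Rational(1, 2)), 2)) = Add(Add(-139423, Mul(4, 139129)), Pow(Pow(-14, Rational(1, 2)), 2)) = Add(Add(-139423, 556516), Pow(Mul(I, Pow(14, Rational(1, 2))), 2)) = Add(417093, -14) = 417079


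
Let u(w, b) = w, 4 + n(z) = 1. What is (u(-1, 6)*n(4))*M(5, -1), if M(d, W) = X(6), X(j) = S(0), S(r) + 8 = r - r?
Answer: -24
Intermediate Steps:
n(z) = -3 (n(z) = -4 + 1 = -3)
S(r) = -8 (S(r) = -8 + (r - r) = -8 + 0 = -8)
X(j) = -8
M(d, W) = -8
(u(-1, 6)*n(4))*M(5, -1) = -1*(-3)*(-8) = 3*(-8) = -24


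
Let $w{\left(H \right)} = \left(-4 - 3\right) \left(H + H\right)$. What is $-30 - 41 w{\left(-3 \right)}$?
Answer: $-1752$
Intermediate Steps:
$w{\left(H \right)} = - 14 H$ ($w{\left(H \right)} = - 7 \cdot 2 H = - 14 H$)
$-30 - 41 w{\left(-3 \right)} = -30 - 41 \left(\left(-14\right) \left(-3\right)\right) = -30 - 1722 = -1752$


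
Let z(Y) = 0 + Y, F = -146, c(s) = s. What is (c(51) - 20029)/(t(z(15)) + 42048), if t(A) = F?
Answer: -1427/2993 ≈ -0.47678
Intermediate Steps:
z(Y) = Y
t(A) = -146
(c(51) - 20029)/(t(z(15)) + 42048) = (51 - 20029)/(-146 + 42048) = -19978/41902 = -19978*1/41902 = -1427/2993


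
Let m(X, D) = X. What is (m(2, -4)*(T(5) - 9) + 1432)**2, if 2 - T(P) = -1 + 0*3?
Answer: 2016400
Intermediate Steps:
T(P) = 3 (T(P) = 2 - (-1 + 0*3) = 2 - (-1 + 0) = 2 - 1*(-1) = 2 + 1 = 3)
(m(2, -4)*(T(5) - 9) + 1432)**2 = (2*(3 - 9) + 1432)**2 = (2*(-6) + 1432)**2 = (-12 + 1432)**2 = 1420**2 = 2016400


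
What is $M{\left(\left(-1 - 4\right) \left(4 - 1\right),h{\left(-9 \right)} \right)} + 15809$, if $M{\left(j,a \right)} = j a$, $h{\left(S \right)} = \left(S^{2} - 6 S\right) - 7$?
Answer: $13889$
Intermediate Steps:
$h{\left(S \right)} = -7 + S^{2} - 6 S$ ($h{\left(S \right)} = \left(S^{2} - 6 S\right) - 7 = -7 + S^{2} - 6 S$)
$M{\left(j,a \right)} = a j$
$M{\left(\left(-1 - 4\right) \left(4 - 1\right),h{\left(-9 \right)} \right)} + 15809 = \left(-7 + \left(-9\right)^{2} - -54\right) \left(-1 - 4\right) \left(4 - 1\right) + 15809 = \left(-7 + 81 + 54\right) \left(\left(-5\right) 3\right) + 15809 = 128 \left(-15\right) + 15809 = -1920 + 15809 = 13889$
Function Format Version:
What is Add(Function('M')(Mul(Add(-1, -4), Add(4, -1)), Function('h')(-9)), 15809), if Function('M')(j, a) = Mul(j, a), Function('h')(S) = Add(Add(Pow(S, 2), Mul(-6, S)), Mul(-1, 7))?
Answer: 13889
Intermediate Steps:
Function('h')(S) = Add(-7, Pow(S, 2), Mul(-6, S)) (Function('h')(S) = Add(Add(Pow(S, 2), Mul(-6, S)), -7) = Add(-7, Pow(S, 2), Mul(-6, S)))
Function('M')(j, a) = Mul(a, j)
Add(Function('M')(Mul(Add(-1, -4), Add(4, -1)), Function('h')(-9)), 15809) = Add(Mul(Add(-7, Pow(-9, 2), Mul(-6, -9)), Mul(Add(-1, -4), Add(4, -1))), 15809) = Add(Mul(Add(-7, 81, 54), Mul(-5, 3)), 15809) = Add(Mul(128, -15), 15809) = Add(-1920, 15809) = 13889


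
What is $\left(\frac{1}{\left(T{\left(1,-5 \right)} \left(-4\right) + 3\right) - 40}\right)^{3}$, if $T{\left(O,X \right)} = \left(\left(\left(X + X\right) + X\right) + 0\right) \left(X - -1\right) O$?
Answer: $- \frac{1}{21253933} \approx -4.705 \cdot 10^{-8}$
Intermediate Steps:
$T{\left(O,X \right)} = 3 O X \left(1 + X\right)$ ($T{\left(O,X \right)} = \left(\left(2 X + X\right) + 0\right) \left(X + 1\right) O = \left(3 X + 0\right) \left(1 + X\right) O = 3 X \left(1 + X\right) O = 3 O X \left(1 + X\right)$)
$\left(\frac{1}{\left(T{\left(1,-5 \right)} \left(-4\right) + 3\right) - 40}\right)^{3} = \left(\frac{1}{\left(3 \cdot 1 \left(-5\right) \left(1 - 5\right) \left(-4\right) + 3\right) - 40}\right)^{3} = \left(\frac{1}{\left(3 \cdot 1 \left(-5\right) \left(-4\right) \left(-4\right) + 3\right) - 40}\right)^{3} = \left(\frac{1}{\left(60 \left(-4\right) + 3\right) - 40}\right)^{3} = \left(\frac{1}{\left(-240 + 3\right) - 40}\right)^{3} = \left(\frac{1}{-237 - 40}\right)^{3} = \left(\frac{1}{-277}\right)^{3} = \left(- \frac{1}{277}\right)^{3} = - \frac{1}{21253933}$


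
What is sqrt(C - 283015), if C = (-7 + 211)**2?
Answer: I*sqrt(241399) ≈ 491.32*I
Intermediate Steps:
C = 41616 (C = 204**2 = 41616)
sqrt(C - 283015) = sqrt(41616 - 283015) = sqrt(-241399) = I*sqrt(241399)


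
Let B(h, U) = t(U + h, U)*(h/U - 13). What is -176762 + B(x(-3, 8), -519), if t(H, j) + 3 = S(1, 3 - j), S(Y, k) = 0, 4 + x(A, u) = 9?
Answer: -30573074/173 ≈ -1.7672e+5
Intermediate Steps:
x(A, u) = 5 (x(A, u) = -4 + 9 = 5)
t(H, j) = -3 (t(H, j) = -3 + 0 = -3)
B(h, U) = 39 - 3*h/U (B(h, U) = -3*(h/U - 13) = -3*(-13 + h/U) = 39 - 3*h/U)
-176762 + B(x(-3, 8), -519) = -176762 + (39 - 3*5/(-519)) = -176762 + (39 - 3*5*(-1/519)) = -176762 + (39 + 5/173) = -176762 + 6752/173 = -30573074/173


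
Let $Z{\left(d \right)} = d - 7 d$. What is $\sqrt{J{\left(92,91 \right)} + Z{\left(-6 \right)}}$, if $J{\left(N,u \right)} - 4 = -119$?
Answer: $i \sqrt{79} \approx 8.8882 i$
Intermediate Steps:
$J{\left(N,u \right)} = -115$ ($J{\left(N,u \right)} = 4 - 119 = -115$)
$Z{\left(d \right)} = - 6 d$
$\sqrt{J{\left(92,91 \right)} + Z{\left(-6 \right)}} = \sqrt{-115 - -36} = \sqrt{-115 + 36} = \sqrt{-79} = i \sqrt{79}$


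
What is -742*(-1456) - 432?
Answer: 1079920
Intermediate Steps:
-742*(-1456) - 432 = 1080352 - 432 = 1079920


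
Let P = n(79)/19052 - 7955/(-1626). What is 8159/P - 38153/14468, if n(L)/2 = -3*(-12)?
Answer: 912764517812107/548611122644 ≈ 1663.8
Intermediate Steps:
n(L) = 72 (n(L) = 2*(-3*(-12)) = 2*36 = 72)
P = 37918933/7744638 (P = 72/19052 - 7955/(-1626) = 72*(1/19052) - 7955*(-1/1626) = 18/4763 + 7955/1626 = 37918933/7744638 ≈ 4.8962)
8159/P - 38153/14468 = 8159/(37918933/7744638) - 38153/14468 = 8159*(7744638/37918933) - 38153*1/14468 = 63188501442/37918933 - 38153/14468 = 912764517812107/548611122644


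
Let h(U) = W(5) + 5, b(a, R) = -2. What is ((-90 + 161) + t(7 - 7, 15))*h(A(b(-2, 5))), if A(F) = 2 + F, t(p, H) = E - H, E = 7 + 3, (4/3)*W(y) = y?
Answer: 1155/2 ≈ 577.50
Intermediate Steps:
W(y) = 3*y/4
E = 10
t(p, H) = 10 - H
h(U) = 35/4 (h(U) = (¾)*5 + 5 = 15/4 + 5 = 35/4)
((-90 + 161) + t(7 - 7, 15))*h(A(b(-2, 5))) = ((-90 + 161) + (10 - 1*15))*(35/4) = (71 + (10 - 15))*(35/4) = (71 - 5)*(35/4) = 66*(35/4) = 1155/2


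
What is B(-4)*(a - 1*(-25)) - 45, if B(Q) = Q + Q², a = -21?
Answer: 3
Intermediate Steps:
B(-4)*(a - 1*(-25)) - 45 = (-4*(1 - 4))*(-21 - 1*(-25)) - 45 = (-4*(-3))*(-21 + 25) - 45 = 12*4 - 45 = 48 - 45 = 3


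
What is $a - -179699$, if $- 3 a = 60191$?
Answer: $\frac{478906}{3} \approx 1.5964 \cdot 10^{5}$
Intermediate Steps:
$a = - \frac{60191}{3}$ ($a = \left(- \frac{1}{3}\right) 60191 = - \frac{60191}{3} \approx -20064.0$)
$a - -179699 = - \frac{60191}{3} - -179699 = - \frac{60191}{3} + 179699 = \frac{478906}{3}$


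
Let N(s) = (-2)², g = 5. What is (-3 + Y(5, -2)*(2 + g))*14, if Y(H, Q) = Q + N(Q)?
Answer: 154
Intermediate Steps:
N(s) = 4
Y(H, Q) = 4 + Q (Y(H, Q) = Q + 4 = 4 + Q)
(-3 + Y(5, -2)*(2 + g))*14 = (-3 + (4 - 2)*(2 + 5))*14 = (-3 + 2*7)*14 = (-3 + 14)*14 = 11*14 = 154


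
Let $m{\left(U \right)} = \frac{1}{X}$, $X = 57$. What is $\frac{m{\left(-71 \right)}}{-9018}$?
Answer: $- \frac{1}{514026} \approx -1.9454 \cdot 10^{-6}$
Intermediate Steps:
$m{\left(U \right)} = \frac{1}{57}$
$\frac{m{\left(-71 \right)}}{-9018} = \frac{1}{57 \left(-9018\right)} = \frac{1}{57} \left(- \frac{1}{9018}\right) = - \frac{1}{514026}$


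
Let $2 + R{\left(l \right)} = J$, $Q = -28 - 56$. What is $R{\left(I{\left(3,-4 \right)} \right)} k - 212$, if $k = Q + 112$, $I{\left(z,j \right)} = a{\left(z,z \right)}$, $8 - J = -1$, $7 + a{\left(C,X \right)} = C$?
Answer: $-16$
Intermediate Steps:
$Q = -84$ ($Q = -28 - 56 = -84$)
$a{\left(C,X \right)} = -7 + C$
$J = 9$ ($J = 8 - -1 = 8 + 1 = 9$)
$I{\left(z,j \right)} = -7 + z$
$R{\left(l \right)} = 7$ ($R{\left(l \right)} = -2 + 9 = 7$)
$k = 28$ ($k = -84 + 112 = 28$)
$R{\left(I{\left(3,-4 \right)} \right)} k - 212 = 7 \cdot 28 - 212 = 196 - 212 = -16$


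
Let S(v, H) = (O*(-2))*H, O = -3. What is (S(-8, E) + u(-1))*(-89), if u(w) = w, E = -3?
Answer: 1691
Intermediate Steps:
S(v, H) = 6*H (S(v, H) = (-3*(-2))*H = 6*H)
(S(-8, E) + u(-1))*(-89) = (6*(-3) - 1)*(-89) = (-18 - 1)*(-89) = -19*(-89) = 1691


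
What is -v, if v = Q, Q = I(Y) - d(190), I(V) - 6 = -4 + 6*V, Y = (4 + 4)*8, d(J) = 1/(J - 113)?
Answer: -29721/77 ≈ -385.99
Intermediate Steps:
d(J) = 1/(-113 + J)
Y = 64 (Y = 8*8 = 64)
I(V) = 2 + 6*V (I(V) = 6 + (-4 + 6*V) = 2 + 6*V)
Q = 29721/77 (Q = (2 + 6*64) - 1/(-113 + 190) = (2 + 384) - 1/77 = 386 - 1*1/77 = 386 - 1/77 = 29721/77 ≈ 385.99)
v = 29721/77 ≈ 385.99
-v = -1*29721/77 = -29721/77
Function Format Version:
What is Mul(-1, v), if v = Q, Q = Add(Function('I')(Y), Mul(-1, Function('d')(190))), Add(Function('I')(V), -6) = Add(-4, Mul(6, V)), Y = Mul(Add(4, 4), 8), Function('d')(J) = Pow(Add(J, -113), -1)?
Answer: Rational(-29721, 77) ≈ -385.99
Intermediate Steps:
Function('d')(J) = Pow(Add(-113, J), -1)
Y = 64 (Y = Mul(8, 8) = 64)
Function('I')(V) = Add(2, Mul(6, V)) (Function('I')(V) = Add(6, Add(-4, Mul(6, V))) = Add(2, Mul(6, V)))
Q = Rational(29721, 77) (Q = Add(Add(2, Mul(6, 64)), Mul(-1, Pow(Add(-113, 190), -1))) = Add(Add(2, 384), Mul(-1, Pow(77, -1))) = Add(386, Mul(-1, Rational(1, 77))) = Add(386, Rational(-1, 77)) = Rational(29721, 77) ≈ 385.99)
v = Rational(29721, 77) ≈ 385.99
Mul(-1, v) = Mul(-1, Rational(29721, 77)) = Rational(-29721, 77)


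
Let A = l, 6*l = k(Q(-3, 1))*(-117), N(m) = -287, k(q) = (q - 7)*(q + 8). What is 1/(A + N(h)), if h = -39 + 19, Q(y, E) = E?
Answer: 1/766 ≈ 0.0013055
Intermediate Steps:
k(q) = (-7 + q)*(8 + q)
h = -20
l = 1053 (l = ((-56 + 1 + 1**2)*(-117))/6 = ((-56 + 1 + 1)*(-117))/6 = (-54*(-117))/6 = (1/6)*6318 = 1053)
A = 1053
1/(A + N(h)) = 1/(1053 - 287) = 1/766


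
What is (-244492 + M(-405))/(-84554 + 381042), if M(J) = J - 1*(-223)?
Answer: -122337/148244 ≈ -0.82524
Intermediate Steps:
M(J) = 223 + J (M(J) = J + 223 = 223 + J)
(-244492 + M(-405))/(-84554 + 381042) = (-244492 + (223 - 405))/(-84554 + 381042) = (-244492 - 182)/296488 = -244674*1/296488 = -122337/148244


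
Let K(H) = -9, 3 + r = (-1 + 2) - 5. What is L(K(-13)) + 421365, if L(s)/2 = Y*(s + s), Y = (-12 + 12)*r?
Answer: 421365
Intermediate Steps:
r = -7 (r = -3 + ((-1 + 2) - 5) = -3 + (1 - 5) = -3 - 4 = -7)
Y = 0 (Y = (-12 + 12)*(-7) = 0*(-7) = 0)
L(s) = 0 (L(s) = 2*(0*(s + s)) = 2*(0*(2*s)) = 2*0 = 0)
L(K(-13)) + 421365 = 0 + 421365 = 421365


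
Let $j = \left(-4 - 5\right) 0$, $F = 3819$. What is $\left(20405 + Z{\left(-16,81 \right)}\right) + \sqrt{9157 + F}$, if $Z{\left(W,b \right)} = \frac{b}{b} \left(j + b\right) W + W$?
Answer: $19093 + 4 \sqrt{811} \approx 19207.0$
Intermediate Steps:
$j = 0$ ($j = \left(-9\right) 0 = 0$)
$Z{\left(W,b \right)} = W + W b$ ($Z{\left(W,b \right)} = \frac{b}{b} \left(0 + b\right) W + W = 1 b W + W = 1 W b + W = W b + W = W + W b$)
$\left(20405 + Z{\left(-16,81 \right)}\right) + \sqrt{9157 + F} = \left(20405 - 16 \left(1 + 81\right)\right) + \sqrt{9157 + 3819} = \left(20405 - 1312\right) + \sqrt{12976} = \left(20405 - 1312\right) + 4 \sqrt{811} = 19093 + 4 \sqrt{811}$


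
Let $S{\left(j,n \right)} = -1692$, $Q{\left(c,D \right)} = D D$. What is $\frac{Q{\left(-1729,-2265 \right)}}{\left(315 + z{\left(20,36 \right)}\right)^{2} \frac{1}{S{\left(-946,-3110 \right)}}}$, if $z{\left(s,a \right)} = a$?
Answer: $- \frac{107164700}{1521} \approx -70457.0$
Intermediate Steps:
$Q{\left(c,D \right)} = D^{2}$
$\frac{Q{\left(-1729,-2265 \right)}}{\left(315 + z{\left(20,36 \right)}\right)^{2} \frac{1}{S{\left(-946,-3110 \right)}}} = \frac{\left(-2265\right)^{2}}{\left(315 + 36\right)^{2} \frac{1}{-1692}} = \frac{5130225}{351^{2} \left(- \frac{1}{1692}\right)} = \frac{5130225}{123201 \left(- \frac{1}{1692}\right)} = \frac{5130225}{- \frac{13689}{188}} = 5130225 \left(- \frac{188}{13689}\right) = - \frac{107164700}{1521}$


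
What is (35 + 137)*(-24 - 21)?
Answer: -7740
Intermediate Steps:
(35 + 137)*(-24 - 21) = 172*(-45) = -7740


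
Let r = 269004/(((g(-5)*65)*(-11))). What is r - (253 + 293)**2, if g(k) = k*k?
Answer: -5329092504/17875 ≈ -2.9813e+5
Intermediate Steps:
g(k) = k**2
r = -269004/17875 (r = 269004/((((-5)**2*65)*(-11))) = 269004/(((25*65)*(-11))) = 269004/((1625*(-11))) = 269004/(-17875) = 269004*(-1/17875) = -269004/17875 ≈ -15.049)
r - (253 + 293)**2 = -269004/17875 - (253 + 293)**2 = -269004/17875 - 1*546**2 = -269004/17875 - 1*298116 = -269004/17875 - 298116 = -5329092504/17875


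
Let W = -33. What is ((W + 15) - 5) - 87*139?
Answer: -12116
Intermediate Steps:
((W + 15) - 5) - 87*139 = ((-33 + 15) - 5) - 87*139 = (-18 - 5) - 12093 = -23 - 12093 = -12116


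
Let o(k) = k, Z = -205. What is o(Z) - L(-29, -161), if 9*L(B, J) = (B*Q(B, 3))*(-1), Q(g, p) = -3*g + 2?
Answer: -4426/9 ≈ -491.78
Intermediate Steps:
Q(g, p) = 2 - 3*g
L(B, J) = -B*(2 - 3*B)/9 (L(B, J) = ((B*(2 - 3*B))*(-1))/9 = (-B*(2 - 3*B))/9 = -B*(2 - 3*B)/9)
o(Z) - L(-29, -161) = -205 - (-29)*(-2 + 3*(-29))/9 = -205 - (-29)*(-2 - 87)/9 = -205 - (-29)*(-89)/9 = -205 - 1*2581/9 = -205 - 2581/9 = -4426/9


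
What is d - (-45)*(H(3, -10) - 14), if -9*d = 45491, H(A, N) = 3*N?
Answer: -63311/9 ≈ -7034.6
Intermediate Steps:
d = -45491/9 (d = -1/9*45491 = -45491/9 ≈ -5054.6)
d - (-45)*(H(3, -10) - 14) = -45491/9 - (-45)*(3*(-10) - 14) = -45491/9 - (-45)*(-30 - 14) = -45491/9 - (-45)*(-44) = -45491/9 - 1*1980 = -45491/9 - 1980 = -63311/9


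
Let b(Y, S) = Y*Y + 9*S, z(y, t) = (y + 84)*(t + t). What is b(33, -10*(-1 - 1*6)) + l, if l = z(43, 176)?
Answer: 46423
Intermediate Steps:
z(y, t) = 2*t*(84 + y) (z(y, t) = (84 + y)*(2*t) = 2*t*(84 + y))
b(Y, S) = Y**2 + 9*S
l = 44704 (l = 2*176*(84 + 43) = 2*176*127 = 44704)
b(33, -10*(-1 - 1*6)) + l = (33**2 + 9*(-10*(-1 - 1*6))) + 44704 = (1089 + 9*(-10*(-1 - 6))) + 44704 = (1089 + 9*(-10*(-7))) + 44704 = (1089 + 9*70) + 44704 = (1089 + 630) + 44704 = 1719 + 44704 = 46423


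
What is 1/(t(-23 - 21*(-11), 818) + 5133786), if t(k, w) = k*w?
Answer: 1/5303930 ≈ 1.8854e-7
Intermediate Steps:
1/(t(-23 - 21*(-11), 818) + 5133786) = 1/((-23 - 21*(-11))*818 + 5133786) = 1/((-23 + 231)*818 + 5133786) = 1/(208*818 + 5133786) = 1/(170144 + 5133786) = 1/5303930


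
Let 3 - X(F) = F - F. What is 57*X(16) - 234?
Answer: -63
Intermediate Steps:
X(F) = 3 (X(F) = 3 - (F - F) = 3 - 1*0 = 3 + 0 = 3)
57*X(16) - 234 = 57*3 - 234 = 171 - 234 = -63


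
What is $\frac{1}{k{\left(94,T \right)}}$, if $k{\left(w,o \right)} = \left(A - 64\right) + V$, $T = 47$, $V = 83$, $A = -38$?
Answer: $- \frac{1}{19} \approx -0.052632$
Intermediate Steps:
$k{\left(w,o \right)} = -19$ ($k{\left(w,o \right)} = \left(-38 - 64\right) + 83 = -102 + 83 = -19$)
$\frac{1}{k{\left(94,T \right)}} = \frac{1}{-19} = - \frac{1}{19}$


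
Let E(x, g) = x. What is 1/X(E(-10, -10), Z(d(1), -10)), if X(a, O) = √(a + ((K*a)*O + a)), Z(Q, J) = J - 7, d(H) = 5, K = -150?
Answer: -I*√1595/6380 ≈ -0.0062598*I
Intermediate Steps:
Z(Q, J) = -7 + J
X(a, O) = √(2*a - 150*O*a) (X(a, O) = √(a + ((-150*a)*O + a)) = √(a + (-150*O*a + a)) = √(a + (a - 150*O*a)) = √(2*a - 150*O*a))
1/X(E(-10, -10), Z(d(1), -10)) = 1/(√2*√(-10*(1 - 75*(-7 - 10)))) = 1/(√2*√(-10*(1 - 75*(-17)))) = 1/(√2*√(-10*(1 + 1275))) = 1/(√2*√(-10*1276)) = 1/(√2*√(-12760)) = 1/(√2*(2*I*√3190)) = 1/(4*I*√1595) = -I*√1595/6380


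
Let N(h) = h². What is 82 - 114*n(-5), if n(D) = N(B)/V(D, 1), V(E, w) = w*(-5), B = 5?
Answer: 652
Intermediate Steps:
V(E, w) = -5*w
n(D) = -5 (n(D) = 5²/((-5*1)) = 25/(-5) = 25*(-⅕) = -5)
82 - 114*n(-5) = 82 - 114*(-5) = 82 + 570 = 652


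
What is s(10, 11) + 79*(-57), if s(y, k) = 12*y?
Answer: -4383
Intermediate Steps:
s(10, 11) + 79*(-57) = 12*10 + 79*(-57) = 120 - 4503 = -4383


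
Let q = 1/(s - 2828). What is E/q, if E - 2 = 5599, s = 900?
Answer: -10798728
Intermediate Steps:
E = 5601 (E = 2 + 5599 = 5601)
q = -1/1928 (q = 1/(900 - 2828) = 1/(-1928) = -1/1928 ≈ -0.00051867)
E/q = 5601/(-1/1928) = 5601*(-1928) = -10798728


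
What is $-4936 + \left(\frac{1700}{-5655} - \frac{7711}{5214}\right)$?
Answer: $- \frac{294123775}{59566} \approx -4937.8$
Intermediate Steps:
$-4936 + \left(\frac{1700}{-5655} - \frac{7711}{5214}\right) = -4936 + \left(1700 \left(- \frac{1}{5655}\right) - \frac{701}{474}\right) = -4936 - \frac{105999}{59566} = - \frac{294123775}{59566}$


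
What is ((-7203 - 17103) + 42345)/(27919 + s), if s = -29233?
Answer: -6013/438 ≈ -13.728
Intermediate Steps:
((-7203 - 17103) + 42345)/(27919 + s) = ((-7203 - 17103) + 42345)/(27919 - 29233) = (-24306 + 42345)/(-1314) = 18039*(-1/1314) = -6013/438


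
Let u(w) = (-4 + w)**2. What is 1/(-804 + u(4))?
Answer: -1/804 ≈ -0.0012438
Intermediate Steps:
1/(-804 + u(4)) = 1/(-804 + (-4 + 4)**2) = 1/(-804 + 0**2) = 1/(-804 + 0) = 1/(-804) = -1/804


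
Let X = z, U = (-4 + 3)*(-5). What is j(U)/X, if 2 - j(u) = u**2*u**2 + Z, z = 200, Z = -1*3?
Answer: -31/10 ≈ -3.1000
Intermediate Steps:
Z = -3
U = 5 (U = -1*(-5) = 5)
j(u) = 5 - u**4 (j(u) = 2 - (u**2*u**2 - 3) = 2 - (u**4 - 3) = 2 - (-3 + u**4) = 2 + (3 - u**4) = 5 - u**4)
X = 200
j(U)/X = (5 - 1*5**4)/200 = (5 - 1*625)*(1/200) = (5 - 625)*(1/200) = -620*1/200 = -31/10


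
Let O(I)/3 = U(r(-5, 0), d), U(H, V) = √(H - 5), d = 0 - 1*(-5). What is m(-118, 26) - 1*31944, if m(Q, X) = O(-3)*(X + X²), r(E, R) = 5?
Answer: -31944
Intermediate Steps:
d = 5 (d = 0 + 5 = 5)
U(H, V) = √(-5 + H)
O(I) = 0 (O(I) = 3*√(-5 + 5) = 3*√0 = 3*0 = 0)
m(Q, X) = 0 (m(Q, X) = 0*(X + X²) = 0)
m(-118, 26) - 1*31944 = 0 - 1*31944 = 0 - 31944 = -31944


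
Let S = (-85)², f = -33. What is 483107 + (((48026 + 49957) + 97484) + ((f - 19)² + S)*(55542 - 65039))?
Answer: -93617139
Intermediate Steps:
S = 7225
483107 + (((48026 + 49957) + 97484) + ((f - 19)² + S)*(55542 - 65039)) = 483107 + (((48026 + 49957) + 97484) + ((-33 - 19)² + 7225)*(55542 - 65039)) = 483107 + ((97983 + 97484) + ((-52)² + 7225)*(-9497)) = 483107 + (195467 + (2704 + 7225)*(-9497)) = 483107 + (195467 + 9929*(-9497)) = 483107 + (195467 - 94295713) = 483107 - 94100246 = -93617139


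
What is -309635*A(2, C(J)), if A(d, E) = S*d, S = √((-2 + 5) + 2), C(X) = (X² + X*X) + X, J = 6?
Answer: -619270*√5 ≈ -1.3847e+6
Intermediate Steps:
C(X) = X + 2*X² (C(X) = (X² + X²) + X = 2*X² + X = X + 2*X²)
S = √5 (S = √(3 + 2) = √5 ≈ 2.2361)
A(d, E) = d*√5 (A(d, E) = √5*d = d*√5)
-309635*A(2, C(J)) = -619270*√5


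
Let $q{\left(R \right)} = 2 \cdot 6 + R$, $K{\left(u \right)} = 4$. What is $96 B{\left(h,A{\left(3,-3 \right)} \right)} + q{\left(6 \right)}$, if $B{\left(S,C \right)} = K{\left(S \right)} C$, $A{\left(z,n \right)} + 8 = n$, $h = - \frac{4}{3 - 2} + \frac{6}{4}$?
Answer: $-4206$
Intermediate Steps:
$h = - \frac{5}{2}$ ($h = - \frac{4}{3 - 2} + 6 \cdot \frac{1}{4} = - \frac{4}{1} + \frac{3}{2} = \left(-4\right) 1 + \frac{3}{2} = -4 + \frac{3}{2} = - \frac{5}{2} \approx -2.5$)
$A{\left(z,n \right)} = -8 + n$
$q{\left(R \right)} = 12 + R$
$B{\left(S,C \right)} = 4 C$
$96 B{\left(h,A{\left(3,-3 \right)} \right)} + q{\left(6 \right)} = 96 \cdot 4 \left(-8 - 3\right) + \left(12 + 6\right) = 96 \cdot 4 \left(-11\right) + 18 = 96 \left(-44\right) + 18 = -4224 + 18 = -4206$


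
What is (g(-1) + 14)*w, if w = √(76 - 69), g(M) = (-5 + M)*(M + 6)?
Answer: -16*√7 ≈ -42.332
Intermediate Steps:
g(M) = (-5 + M)*(6 + M)
w = √7 ≈ 2.6458
(g(-1) + 14)*w = ((-30 - 1 + (-1)²) + 14)*√7 = ((-30 - 1 + 1) + 14)*√7 = (-30 + 14)*√7 = -16*√7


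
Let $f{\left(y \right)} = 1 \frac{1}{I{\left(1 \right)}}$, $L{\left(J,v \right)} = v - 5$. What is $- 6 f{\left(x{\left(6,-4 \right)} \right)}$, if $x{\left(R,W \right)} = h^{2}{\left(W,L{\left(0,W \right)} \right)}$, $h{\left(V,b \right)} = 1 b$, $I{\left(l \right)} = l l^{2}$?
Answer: $-6$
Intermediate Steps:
$I{\left(l \right)} = l^{3}$
$L{\left(J,v \right)} = -5 + v$
$h{\left(V,b \right)} = b$
$x{\left(R,W \right)} = \left(-5 + W\right)^{2}$
$f{\left(y \right)} = 1$ ($f{\left(y \right)} = 1 \frac{1}{1^{3}} = 1 \cdot 1^{-1} = 1 \cdot 1 = 1$)
$- 6 f{\left(x{\left(6,-4 \right)} \right)} = \left(-6\right) 1 = -6$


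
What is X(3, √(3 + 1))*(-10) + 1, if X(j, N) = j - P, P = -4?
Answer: -69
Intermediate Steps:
X(j, N) = 4 + j (X(j, N) = j - 1*(-4) = j + 4 = 4 + j)
X(3, √(3 + 1))*(-10) + 1 = (4 + 3)*(-10) + 1 = 7*(-10) + 1 = -70 + 1 = -69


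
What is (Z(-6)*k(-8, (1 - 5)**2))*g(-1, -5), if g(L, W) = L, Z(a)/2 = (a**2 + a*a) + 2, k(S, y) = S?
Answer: 1184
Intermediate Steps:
Z(a) = 4 + 4*a**2 (Z(a) = 2*((a**2 + a*a) + 2) = 2*((a**2 + a**2) + 2) = 2*(2*a**2 + 2) = 2*(2 + 2*a**2) = 4 + 4*a**2)
(Z(-6)*k(-8, (1 - 5)**2))*g(-1, -5) = ((4 + 4*(-6)**2)*(-8))*(-1) = ((4 + 4*36)*(-8))*(-1) = ((4 + 144)*(-8))*(-1) = (148*(-8))*(-1) = -1184*(-1) = 1184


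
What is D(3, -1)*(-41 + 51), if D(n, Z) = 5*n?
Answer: 150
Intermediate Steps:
D(3, -1)*(-41 + 51) = (5*3)*(-41 + 51) = 15*10 = 150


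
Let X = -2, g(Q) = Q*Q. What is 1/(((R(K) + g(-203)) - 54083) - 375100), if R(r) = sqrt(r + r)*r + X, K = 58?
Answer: -48497/18815623294 - 29*sqrt(29)/37631246588 ≈ -2.5816e-6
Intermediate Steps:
g(Q) = Q**2
R(r) = -2 + sqrt(2)*r**(3/2) (R(r) = sqrt(r + r)*r - 2 = sqrt(2*r)*r - 2 = (sqrt(2)*sqrt(r))*r - 2 = sqrt(2)*r**(3/2) - 2 = -2 + sqrt(2)*r**(3/2))
1/(((R(K) + g(-203)) - 54083) - 375100) = 1/((((-2 + sqrt(2)*58**(3/2)) + (-203)**2) - 54083) - 375100) = 1/((((-2 + sqrt(2)*(58*sqrt(58))) + 41209) - 54083) - 375100) = 1/((((-2 + 116*sqrt(29)) + 41209) - 54083) - 375100) = 1/(((41207 + 116*sqrt(29)) - 54083) - 375100) = 1/((-12876 + 116*sqrt(29)) - 375100) = 1/(-387976 + 116*sqrt(29))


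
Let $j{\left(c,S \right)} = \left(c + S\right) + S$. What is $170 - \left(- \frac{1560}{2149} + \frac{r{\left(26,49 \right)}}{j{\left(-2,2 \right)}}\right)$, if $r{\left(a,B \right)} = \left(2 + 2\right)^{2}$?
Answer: $\frac{349698}{2149} \approx 162.73$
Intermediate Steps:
$r{\left(a,B \right)} = 16$ ($r{\left(a,B \right)} = 4^{2} = 16$)
$j{\left(c,S \right)} = c + 2 S$ ($j{\left(c,S \right)} = \left(S + c\right) + S = c + 2 S$)
$170 - \left(- \frac{1560}{2149} + \frac{r{\left(26,49 \right)}}{j{\left(-2,2 \right)}}\right) = 170 - \left(- \frac{1560}{2149} + \frac{16}{-2 + 2 \cdot 2}\right) = 170 - \left(\left(-1560\right) \frac{1}{2149} + \frac{16}{-2 + 4}\right) = 170 - \left(- \frac{1560}{2149} + \frac{16}{2}\right) = 170 - \left(- \frac{1560}{2149} + 16 \cdot \frac{1}{2}\right) = 170 - \left(- \frac{1560}{2149} + 8\right) = 170 - \frac{15632}{2149} = \frac{349698}{2149}$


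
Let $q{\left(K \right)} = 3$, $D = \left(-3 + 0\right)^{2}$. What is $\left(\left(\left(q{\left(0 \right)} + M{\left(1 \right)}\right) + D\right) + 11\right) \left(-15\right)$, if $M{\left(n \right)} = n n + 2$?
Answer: $-390$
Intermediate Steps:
$D = 9$ ($D = \left(-3\right)^{2} = 9$)
$M{\left(n \right)} = 2 + n^{2}$ ($M{\left(n \right)} = n^{2} + 2 = 2 + n^{2}$)
$\left(\left(\left(q{\left(0 \right)} + M{\left(1 \right)}\right) + D\right) + 11\right) \left(-15\right) = \left(\left(\left(3 + \left(2 + 1^{2}\right)\right) + 9\right) + 11\right) \left(-15\right) = \left(\left(\left(3 + \left(2 + 1\right)\right) + 9\right) + 11\right) \left(-15\right) = \left(\left(\left(3 + 3\right) + 9\right) + 11\right) \left(-15\right) = \left(\left(6 + 9\right) + 11\right) \left(-15\right) = \left(15 + 11\right) \left(-15\right) = 26 \left(-15\right) = -390$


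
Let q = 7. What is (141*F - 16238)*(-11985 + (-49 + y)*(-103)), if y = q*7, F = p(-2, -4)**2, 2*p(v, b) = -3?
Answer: 763240755/4 ≈ 1.9081e+8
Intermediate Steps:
p(v, b) = -3/2 (p(v, b) = (1/2)*(-3) = -3/2)
F = 9/4 (F = (-3/2)**2 = 9/4 ≈ 2.2500)
y = 49 (y = 7*7 = 49)
(141*F - 16238)*(-11985 + (-49 + y)*(-103)) = (141*(9/4) - 16238)*(-11985 + (-49 + 49)*(-103)) = (1269/4 - 16238)*(-11985 + 0*(-103)) = -63683*(-11985 + 0)/4 = -63683/4*(-11985) = 763240755/4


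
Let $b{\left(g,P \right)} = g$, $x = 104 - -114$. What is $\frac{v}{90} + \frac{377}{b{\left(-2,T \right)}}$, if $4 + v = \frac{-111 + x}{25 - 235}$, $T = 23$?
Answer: $- \frac{3563597}{18900} \approx -188.55$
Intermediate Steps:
$x = 218$ ($x = 104 + 114 = 218$)
$v = - \frac{947}{210}$ ($v = -4 + \frac{-111 + 218}{25 - 235} = -4 + \frac{107}{-210} = -4 + 107 \left(- \frac{1}{210}\right) = -4 - \frac{107}{210} = - \frac{947}{210} \approx -4.5095$)
$\frac{v}{90} + \frac{377}{b{\left(-2,T \right)}} = - \frac{947}{210 \cdot 90} + \frac{377}{-2} = \left(- \frac{947}{210}\right) \frac{1}{90} + 377 \left(- \frac{1}{2}\right) = - \frac{947}{18900} - \frac{377}{2} = - \frac{3563597}{18900}$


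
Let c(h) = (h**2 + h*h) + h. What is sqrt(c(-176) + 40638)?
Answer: 13*sqrt(606) ≈ 320.02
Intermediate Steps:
c(h) = h + 2*h**2 (c(h) = (h**2 + h**2) + h = 2*h**2 + h = h + 2*h**2)
sqrt(c(-176) + 40638) = sqrt(-176*(1 + 2*(-176)) + 40638) = sqrt(-176*(1 - 352) + 40638) = sqrt(-176*(-351) + 40638) = sqrt(61776 + 40638) = sqrt(102414) = 13*sqrt(606)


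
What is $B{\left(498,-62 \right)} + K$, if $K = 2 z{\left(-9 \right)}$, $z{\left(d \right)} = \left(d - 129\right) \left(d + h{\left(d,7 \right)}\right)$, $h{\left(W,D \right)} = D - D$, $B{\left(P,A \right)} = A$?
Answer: $2422$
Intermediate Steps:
$h{\left(W,D \right)} = 0$
$z{\left(d \right)} = d \left(-129 + d\right)$ ($z{\left(d \right)} = \left(d - 129\right) \left(d + 0\right) = \left(-129 + d\right) d = d \left(-129 + d\right)$)
$K = 2484$ ($K = 2 \left(- 9 \left(-129 - 9\right)\right) = 2 \left(\left(-9\right) \left(-138\right)\right) = 2 \cdot 1242 = 2484$)
$B{\left(498,-62 \right)} + K = -62 + 2484 = 2422$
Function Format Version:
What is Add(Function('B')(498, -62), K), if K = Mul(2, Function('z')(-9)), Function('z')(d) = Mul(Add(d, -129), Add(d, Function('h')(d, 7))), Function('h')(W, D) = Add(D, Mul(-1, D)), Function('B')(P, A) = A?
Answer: 2422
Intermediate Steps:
Function('h')(W, D) = 0
Function('z')(d) = Mul(d, Add(-129, d)) (Function('z')(d) = Mul(Add(d, -129), Add(d, 0)) = Mul(Add(-129, d), d) = Mul(d, Add(-129, d)))
K = 2484 (K = Mul(2, Mul(-9, Add(-129, -9))) = Mul(2, Mul(-9, -138)) = Mul(2, 1242) = 2484)
Add(Function('B')(498, -62), K) = Add(-62, 2484) = 2422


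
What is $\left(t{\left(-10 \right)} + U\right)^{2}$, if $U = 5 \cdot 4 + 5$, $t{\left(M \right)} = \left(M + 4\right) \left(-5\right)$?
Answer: $3025$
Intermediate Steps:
$t{\left(M \right)} = -20 - 5 M$ ($t{\left(M \right)} = \left(4 + M\right) \left(-5\right) = -20 - 5 M$)
$U = 25$ ($U = 20 + 5 = 25$)
$\left(t{\left(-10 \right)} + U\right)^{2} = \left(\left(-20 - -50\right) + 25\right)^{2} = \left(\left(-20 + 50\right) + 25\right)^{2} = \left(30 + 25\right)^{2} = 55^{2} = 3025$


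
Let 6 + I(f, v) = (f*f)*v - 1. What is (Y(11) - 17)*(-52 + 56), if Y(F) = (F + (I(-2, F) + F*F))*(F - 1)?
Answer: 6692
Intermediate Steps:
I(f, v) = -7 + v*f**2 (I(f, v) = -6 + ((f*f)*v - 1) = -6 + (f**2*v - 1) = -6 + (v*f**2 - 1) = -6 + (-1 + v*f**2) = -7 + v*f**2)
Y(F) = (-1 + F)*(-7 + F**2 + 5*F) (Y(F) = (F + ((-7 + F*(-2)**2) + F*F))*(F - 1) = (F + ((-7 + F*4) + F**2))*(-1 + F) = (F + ((-7 + 4*F) + F**2))*(-1 + F) = (F + (-7 + F**2 + 4*F))*(-1 + F) = (-7 + F**2 + 5*F)*(-1 + F) = (-1 + F)*(-7 + F**2 + 5*F))
(Y(11) - 17)*(-52 + 56) = ((7 + 11**3 - 12*11 + 4*11**2) - 17)*(-52 + 56) = ((7 + 1331 - 132 + 4*121) - 17)*4 = ((7 + 1331 - 132 + 484) - 17)*4 = (1690 - 17)*4 = 1673*4 = 6692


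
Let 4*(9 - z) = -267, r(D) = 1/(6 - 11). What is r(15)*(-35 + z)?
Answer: -163/20 ≈ -8.1500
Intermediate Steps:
r(D) = -1/5 (r(D) = 1/(-5) = -1/5)
z = 303/4 (z = 9 - 1/4*(-267) = 9 + 267/4 = 303/4 ≈ 75.750)
r(15)*(-35 + z) = -(-35 + 303/4)/5 = -1/5*163/4 = -163/20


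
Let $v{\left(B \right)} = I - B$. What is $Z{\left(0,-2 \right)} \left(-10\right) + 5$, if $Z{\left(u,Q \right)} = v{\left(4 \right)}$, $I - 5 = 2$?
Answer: $-25$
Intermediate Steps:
$I = 7$ ($I = 5 + 2 = 7$)
$v{\left(B \right)} = 7 - B$
$Z{\left(u,Q \right)} = 3$ ($Z{\left(u,Q \right)} = 7 - 4 = 3$)
$Z{\left(0,-2 \right)} \left(-10\right) + 5 = 3 \left(-10\right) + 5 = -30 + 5 = -25$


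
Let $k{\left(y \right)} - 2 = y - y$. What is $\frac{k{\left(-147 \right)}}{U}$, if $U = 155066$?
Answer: $\frac{1}{77533} \approx 1.2898 \cdot 10^{-5}$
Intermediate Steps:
$k{\left(y \right)} = 2$ ($k{\left(y \right)} = 2 + \left(y - y\right) = 2 + 0 = 2$)
$\frac{k{\left(-147 \right)}}{U} = \frac{2}{155066} = 2 \cdot \frac{1}{155066} = \frac{1}{77533}$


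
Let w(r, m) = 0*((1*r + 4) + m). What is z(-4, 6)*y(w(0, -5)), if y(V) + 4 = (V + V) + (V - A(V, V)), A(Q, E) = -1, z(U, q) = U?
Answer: 12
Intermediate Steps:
w(r, m) = 0 (w(r, m) = 0*((r + 4) + m) = 0*((4 + r) + m) = 0*(4 + m + r) = 0)
y(V) = -3 + 3*V (y(V) = -4 + ((V + V) + (V - 1*(-1))) = -4 + (2*V + (V + 1)) = -4 + (2*V + (1 + V)) = -4 + (1 + 3*V) = -3 + 3*V)
z(-4, 6)*y(w(0, -5)) = -4*(-3 + 3*0) = -4*(-3 + 0) = -4*(-3) = 12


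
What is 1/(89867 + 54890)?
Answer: 1/144757 ≈ 6.9081e-6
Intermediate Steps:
1/(89867 + 54890) = 1/144757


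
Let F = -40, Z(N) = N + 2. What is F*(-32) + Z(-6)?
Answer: 1276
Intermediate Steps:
Z(N) = 2 + N
F*(-32) + Z(-6) = -40*(-32) + (2 - 6) = 1280 - 4 = 1276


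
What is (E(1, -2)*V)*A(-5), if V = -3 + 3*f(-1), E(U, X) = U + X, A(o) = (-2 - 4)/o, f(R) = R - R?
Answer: 18/5 ≈ 3.6000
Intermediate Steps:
f(R) = 0
A(o) = -6/o
V = -3 (V = -3 + 3*0 = -3 + 0 = -3)
(E(1, -2)*V)*A(-5) = ((1 - 2)*(-3))*(-6/(-5)) = (-1*(-3))*(-6*(-⅕)) = 3*(6/5) = 18/5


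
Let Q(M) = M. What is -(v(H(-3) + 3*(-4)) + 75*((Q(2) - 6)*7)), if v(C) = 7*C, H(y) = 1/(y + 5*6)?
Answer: 58961/27 ≈ 2183.7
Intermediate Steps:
H(y) = 1/(30 + y) (H(y) = 1/(y + 30) = 1/(30 + y))
-(v(H(-3) + 3*(-4)) + 75*((Q(2) - 6)*7)) = -(7*(1/(30 - 3) + 3*(-4)) + 75*((2 - 6)*7)) = -(7*(1/27 - 12) + 75*(-4*7)) = -(7*(1/27 - 12) + 75*(-28)) = -(7*(-323/27) - 2100) = -(-2261/27 - 2100) = -1*(-58961/27) = 58961/27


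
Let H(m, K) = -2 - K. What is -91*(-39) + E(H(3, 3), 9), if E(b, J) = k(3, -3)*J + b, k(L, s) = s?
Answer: 3517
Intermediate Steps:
E(b, J) = b - 3*J (E(b, J) = -3*J + b = b - 3*J)
-91*(-39) + E(H(3, 3), 9) = -91*(-39) + ((-2 - 1*3) - 3*9) = 3549 + ((-2 - 3) - 27) = 3549 + (-5 - 27) = 3549 - 32 = 3517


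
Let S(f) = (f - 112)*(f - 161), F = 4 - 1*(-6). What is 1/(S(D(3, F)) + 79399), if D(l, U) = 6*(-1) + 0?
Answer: 1/99105 ≈ 1.0090e-5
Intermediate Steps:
F = 10 (F = 4 + 6 = 10)
D(l, U) = -6 (D(l, U) = -6 + 0 = -6)
S(f) = (-161 + f)*(-112 + f) (S(f) = (-112 + f)*(-161 + f) = (-161 + f)*(-112 + f))
1/(S(D(3, F)) + 79399) = 1/((18032 + (-6)² - 273*(-6)) + 79399) = 1/((18032 + 36 + 1638) + 79399) = 1/(19706 + 79399) = 1/99105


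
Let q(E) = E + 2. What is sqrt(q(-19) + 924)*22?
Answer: 22*sqrt(907) ≈ 662.56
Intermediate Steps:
q(E) = 2 + E
sqrt(q(-19) + 924)*22 = sqrt((2 - 19) + 924)*22 = sqrt(-17 + 924)*22 = sqrt(907)*22 = 22*sqrt(907)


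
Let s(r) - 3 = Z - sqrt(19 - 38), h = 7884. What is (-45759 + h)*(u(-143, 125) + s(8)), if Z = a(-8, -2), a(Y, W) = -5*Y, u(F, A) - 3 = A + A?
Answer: -11211000 + 37875*I*sqrt(19) ≈ -1.1211e+7 + 1.6509e+5*I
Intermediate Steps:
u(F, A) = 3 + 2*A (u(F, A) = 3 + (A + A) = 3 + 2*A)
Z = 40 (Z = -5*(-8) = 40)
s(r) = 43 - I*sqrt(19) (s(r) = 3 + (40 - sqrt(19 - 38)) = 3 + (40 - sqrt(-19)) = 3 + (40 - I*sqrt(19)) = 43 - I*sqrt(19))
(-45759 + h)*(u(-143, 125) + s(8)) = (-45759 + 7884)*((3 + 2*125) + (43 - I*sqrt(19))) = -37875*((3 + 250) + (43 - I*sqrt(19))) = -37875*(253 + (43 - I*sqrt(19))) = -37875*(296 - I*sqrt(19)) = -11211000 + 37875*I*sqrt(19)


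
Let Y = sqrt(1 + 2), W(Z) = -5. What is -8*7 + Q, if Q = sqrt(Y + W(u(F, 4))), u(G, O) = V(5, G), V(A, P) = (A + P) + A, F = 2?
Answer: -56 + I*sqrt(5 - sqrt(3)) ≈ -56.0 + 1.8077*I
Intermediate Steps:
V(A, P) = P + 2*A
u(G, O) = 10 + G (u(G, O) = G + 2*5 = G + 10 = 10 + G)
Y = sqrt(3) ≈ 1.7320
Q = sqrt(-5 + sqrt(3)) (Q = sqrt(sqrt(3) - 5) = sqrt(-5 + sqrt(3)) ≈ 1.8077*I)
-8*7 + Q = -8*7 + sqrt(-5 + sqrt(3)) = -56 + sqrt(-5 + sqrt(3))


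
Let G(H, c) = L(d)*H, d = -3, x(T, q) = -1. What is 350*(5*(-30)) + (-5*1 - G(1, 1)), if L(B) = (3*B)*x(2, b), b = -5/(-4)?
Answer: -52514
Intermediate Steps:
b = 5/4 (b = -5*(-1/4) = 5/4 ≈ 1.2500)
L(B) = -3*B (L(B) = (3*B)*(-1) = -3*B)
G(H, c) = 9*H (G(H, c) = (-3*(-3))*H = 9*H)
350*(5*(-30)) + (-5*1 - G(1, 1)) = 350*(5*(-30)) + (-5*1 - 9) = 350*(-150) + (-5 - 1*9) = -52500 + (-5 - 9) = -52500 - 14 = -52514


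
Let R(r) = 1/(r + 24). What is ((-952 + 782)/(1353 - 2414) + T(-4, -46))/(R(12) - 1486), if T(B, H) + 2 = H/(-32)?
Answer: 61461/227032780 ≈ 0.00027071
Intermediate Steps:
R(r) = 1/(24 + r)
T(B, H) = -2 - H/32 (T(B, H) = -2 + H/(-32) = -2 + H*(-1/32) = -2 - H/32)
((-952 + 782)/(1353 - 2414) + T(-4, -46))/(R(12) - 1486) = ((-952 + 782)/(1353 - 2414) + (-2 - 1/32*(-46)))/(1/(24 + 12) - 1486) = (-170/(-1061) + (-2 + 23/16))/(1/36 - 1486) = (-170*(-1/1061) - 9/16)/(1/36 - 1486) = (170/1061 - 9/16)/(-53495/36) = -6829/16976*(-36/53495) = 61461/227032780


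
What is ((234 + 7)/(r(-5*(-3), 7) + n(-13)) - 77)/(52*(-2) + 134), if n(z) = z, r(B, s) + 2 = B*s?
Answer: -6689/2700 ≈ -2.4774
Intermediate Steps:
r(B, s) = -2 + B*s
((234 + 7)/(r(-5*(-3), 7) + n(-13)) - 77)/(52*(-2) + 134) = ((234 + 7)/((-2 - 5*(-3)*7) - 13) - 77)/(52*(-2) + 134) = (241/((-2 + 15*7) - 13) - 77)/(-104 + 134) = (241/((-2 + 105) - 13) - 77)/30 = (241/(103 - 13) - 77)*(1/30) = (241/90 - 77)*(1/30) = -6689/90*1/30 = -6689/2700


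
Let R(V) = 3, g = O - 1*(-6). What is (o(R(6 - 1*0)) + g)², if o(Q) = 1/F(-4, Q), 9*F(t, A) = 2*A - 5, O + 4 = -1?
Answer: 100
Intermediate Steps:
O = -5 (O = -4 - 1 = -5)
g = 1 (g = -5 - 1*(-6) = -5 + 6 = 1)
F(t, A) = -5/9 + 2*A/9 (F(t, A) = (2*A - 5)/9 = (-5 + 2*A)/9 = -5/9 + 2*A/9)
o(Q) = 1/(-5/9 + 2*Q/9)
(o(R(6 - 1*0)) + g)² = (9/(-5 + 2*3) + 1)² = (9/(-5 + 6) + 1)² = (9/1 + 1)² = (9*1 + 1)² = (9 + 1)² = 10² = 100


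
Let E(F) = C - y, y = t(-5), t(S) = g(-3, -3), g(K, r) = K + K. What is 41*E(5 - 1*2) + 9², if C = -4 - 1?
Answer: 122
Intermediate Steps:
g(K, r) = 2*K
t(S) = -6 (t(S) = 2*(-3) = -6)
y = -6
C = -5
E(F) = 1 (E(F) = -5 - 1*(-6) = -5 + 6 = 1)
41*E(5 - 1*2) + 9² = 41*1 + 9² = 41 + 81 = 122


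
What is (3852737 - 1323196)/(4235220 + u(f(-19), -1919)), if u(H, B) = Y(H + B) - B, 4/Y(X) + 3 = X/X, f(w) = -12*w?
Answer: 2529541/4237137 ≈ 0.59699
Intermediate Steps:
Y(X) = -2 (Y(X) = 4/(-3 + X/X) = 4/(-3 + 1) = 4/(-2) = 4*(-½) = -2)
u(H, B) = -2 - B
(3852737 - 1323196)/(4235220 + u(f(-19), -1919)) = (3852737 - 1323196)/(4235220 + (-2 - 1*(-1919))) = 2529541/(4235220 + (-2 + 1919)) = 2529541/(4235220 + 1917) = 2529541/4237137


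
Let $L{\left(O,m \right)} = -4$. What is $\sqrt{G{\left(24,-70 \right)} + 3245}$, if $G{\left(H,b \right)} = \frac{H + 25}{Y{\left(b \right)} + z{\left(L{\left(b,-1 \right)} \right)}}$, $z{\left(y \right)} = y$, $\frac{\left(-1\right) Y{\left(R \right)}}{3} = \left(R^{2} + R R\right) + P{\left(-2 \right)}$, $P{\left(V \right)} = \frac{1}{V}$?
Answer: $\frac{\sqrt{11221295178235}}{58805} \approx 56.965$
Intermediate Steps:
$Y{\left(R \right)} = \frac{3}{2} - 6 R^{2}$ ($Y{\left(R \right)} = - 3 \left(\left(R^{2} + R R\right) + \frac{1}{-2}\right) = - 3 \left(\left(R^{2} + R^{2}\right) - \frac{1}{2}\right) = - 3 \left(2 R^{2} - \frac{1}{2}\right) = - 3 \left(- \frac{1}{2} + 2 R^{2}\right) = \frac{3}{2} - 6 R^{2}$)
$G{\left(H,b \right)} = \frac{25 + H}{- \frac{5}{2} - 6 b^{2}}$ ($G{\left(H,b \right)} = \frac{H + 25}{\left(\frac{3}{2} - 6 b^{2}\right) - 4} = \frac{25 + H}{- \frac{5}{2} - 6 b^{2}}$)
$\sqrt{G{\left(24,-70 \right)} + 3245} = \sqrt{\frac{2 \left(-25 - 24\right)}{5 + 12 \left(-70\right)^{2}} + 3245} = \sqrt{\frac{2 \left(-25 - 24\right)}{5 + 12 \cdot 4900} + 3245} = \sqrt{2 \frac{1}{5 + 58800} \left(-49\right) + 3245} = \sqrt{2 \cdot \frac{1}{58805} \left(-49\right) + 3245} = \sqrt{- \frac{98}{58805} + 3245} = \sqrt{\frac{190822127}{58805}} = \frac{\sqrt{11221295178235}}{58805}$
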